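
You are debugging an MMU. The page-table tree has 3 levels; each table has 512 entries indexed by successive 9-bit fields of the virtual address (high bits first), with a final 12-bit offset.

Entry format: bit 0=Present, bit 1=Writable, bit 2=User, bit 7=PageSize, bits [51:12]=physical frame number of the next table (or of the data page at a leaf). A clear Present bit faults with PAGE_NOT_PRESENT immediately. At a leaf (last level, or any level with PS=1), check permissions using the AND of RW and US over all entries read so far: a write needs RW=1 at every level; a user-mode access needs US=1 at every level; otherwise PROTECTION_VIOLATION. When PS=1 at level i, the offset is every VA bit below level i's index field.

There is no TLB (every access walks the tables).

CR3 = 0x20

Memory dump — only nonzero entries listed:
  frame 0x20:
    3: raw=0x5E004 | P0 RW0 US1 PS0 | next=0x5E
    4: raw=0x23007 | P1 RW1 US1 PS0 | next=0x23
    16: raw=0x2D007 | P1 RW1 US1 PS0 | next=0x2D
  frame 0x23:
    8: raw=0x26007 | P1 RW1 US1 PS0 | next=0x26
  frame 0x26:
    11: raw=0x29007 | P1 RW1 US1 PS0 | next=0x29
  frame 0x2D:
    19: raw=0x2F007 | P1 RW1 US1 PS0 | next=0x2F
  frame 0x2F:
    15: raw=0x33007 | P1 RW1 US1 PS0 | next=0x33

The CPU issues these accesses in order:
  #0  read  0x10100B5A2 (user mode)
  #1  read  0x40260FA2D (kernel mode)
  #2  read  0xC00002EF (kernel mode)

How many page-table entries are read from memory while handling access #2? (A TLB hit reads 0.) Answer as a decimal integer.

Walk each access:
#0 VA=0x10100B5A2 (r,user):
  [0] read 0x20 idx=4: raw=0x23007 flags P=1 W=1 U=1 S=0
  [1] read 0x23 idx=8: raw=0x26007 flags P=1 W=1 U=1 S=0
  [2] read 0x26 idx=11: raw=0x29007 flags P=1 W=1 U=1 S=0
  → PA=0x295A2  (3 entries read)
#1 VA=0x40260FA2D (r,kernel):
  [0] read 0x20 idx=16: raw=0x2D007 flags P=1 W=1 U=1 S=0
  [1] read 0x2D idx=19: raw=0x2F007 flags P=1 W=1 U=1 S=0
  [2] read 0x2F idx=15: raw=0x33007 flags P=1 W=1 U=1 S=0
  → PA=0x33A2D  (3 entries read)
#2 VA=0xC00002EF (r,kernel):
  [0] read 0x20 idx=3: raw=0x5E004 flags P=0 W=0 U=1 S=0
  → PAGE_NOT_PRESENT  (1 entries read)

Entries read for #2: 1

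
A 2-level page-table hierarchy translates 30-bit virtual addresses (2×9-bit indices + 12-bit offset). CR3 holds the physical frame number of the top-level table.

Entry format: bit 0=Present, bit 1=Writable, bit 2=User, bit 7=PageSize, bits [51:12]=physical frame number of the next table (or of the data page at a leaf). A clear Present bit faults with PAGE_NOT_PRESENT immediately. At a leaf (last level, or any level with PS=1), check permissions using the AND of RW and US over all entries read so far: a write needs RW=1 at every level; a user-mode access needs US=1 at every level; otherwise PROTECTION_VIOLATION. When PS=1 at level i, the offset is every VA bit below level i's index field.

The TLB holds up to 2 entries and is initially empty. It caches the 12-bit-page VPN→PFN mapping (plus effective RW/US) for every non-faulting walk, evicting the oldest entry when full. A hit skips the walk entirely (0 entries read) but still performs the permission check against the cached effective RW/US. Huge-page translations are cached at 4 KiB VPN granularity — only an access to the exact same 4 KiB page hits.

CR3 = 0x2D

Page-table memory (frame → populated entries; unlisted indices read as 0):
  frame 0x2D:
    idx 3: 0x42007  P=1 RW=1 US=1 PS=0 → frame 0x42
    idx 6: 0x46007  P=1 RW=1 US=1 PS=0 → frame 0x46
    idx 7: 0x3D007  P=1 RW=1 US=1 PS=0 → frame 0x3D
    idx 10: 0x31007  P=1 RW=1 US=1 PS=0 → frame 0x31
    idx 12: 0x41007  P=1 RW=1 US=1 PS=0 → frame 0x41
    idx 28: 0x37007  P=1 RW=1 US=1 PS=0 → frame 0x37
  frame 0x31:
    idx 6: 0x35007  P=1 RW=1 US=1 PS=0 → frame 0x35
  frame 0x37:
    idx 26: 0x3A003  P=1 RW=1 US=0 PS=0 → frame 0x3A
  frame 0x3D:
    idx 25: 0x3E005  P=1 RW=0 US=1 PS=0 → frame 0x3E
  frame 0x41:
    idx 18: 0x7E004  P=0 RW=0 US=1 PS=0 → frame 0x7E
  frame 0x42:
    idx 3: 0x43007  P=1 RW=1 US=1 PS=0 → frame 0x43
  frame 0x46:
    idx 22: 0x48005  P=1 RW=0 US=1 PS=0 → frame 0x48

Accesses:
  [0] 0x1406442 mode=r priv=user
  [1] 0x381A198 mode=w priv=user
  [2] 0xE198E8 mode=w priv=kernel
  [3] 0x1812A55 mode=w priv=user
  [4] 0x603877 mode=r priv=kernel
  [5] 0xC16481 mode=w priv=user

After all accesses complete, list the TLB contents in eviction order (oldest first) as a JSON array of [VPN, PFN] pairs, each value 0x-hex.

Per-access translation:
#0 VA=0x1406442 (r,user):
  lvl0: tbl 0x2D, slot 10 ⇒ 0x31007 (P1/RW1/US1/PS0)
  lvl1: tbl 0x31, slot 6 ⇒ 0x35007 (P1/RW1/US1/PS0)
  → PA=0x35442  (2 entries read)
#1 VA=0x381A198 (w,user):
  lvl0: tbl 0x2D, slot 28 ⇒ 0x37007 (P1/RW1/US1/PS0)
  lvl1: tbl 0x37, slot 26 ⇒ 0x3A003 (P1/RW1/US0/PS0)
  ⇒ fault: PROTECTION_VIOLATION  — 2 lookups
#2 VA=0xE198E8 (w,kernel):
  lvl0: tbl 0x2D, slot 7 ⇒ 0x3D007 (P1/RW1/US1/PS0)
  lvl1: tbl 0x3D, slot 25 ⇒ 0x3E005 (P1/RW0/US1/PS0)
  ⇒ fault: PROTECTION_VIOLATION  — 2 lookups
#3 VA=0x1812A55 (w,user):
  lvl0: tbl 0x2D, slot 12 ⇒ 0x41007 (P1/RW1/US1/PS0)
  lvl1: tbl 0x41, slot 18 ⇒ 0x7E004 (P0/RW0/US1/PS0)
  ⇒ fault: PAGE_NOT_PRESENT  — 2 lookups
#4 VA=0x603877 (r,kernel):
  lvl0: tbl 0x2D, slot 3 ⇒ 0x42007 (P1/RW1/US1/PS0)
  lvl1: tbl 0x42, slot 3 ⇒ 0x43007 (P1/RW1/US1/PS0)
  → PA=0x43877  (2 entries read)
#5 VA=0xC16481 (w,user):
  lvl0: tbl 0x2D, slot 6 ⇒ 0x46007 (P1/RW1/US1/PS0)
  lvl1: tbl 0x46, slot 22 ⇒ 0x48005 (P1/RW0/US1/PS0)
  ⇒ fault: PROTECTION_VIOLATION  — 2 lookups

TLB: [["0x1406", "0x35"], ["0x603", "0x43"]]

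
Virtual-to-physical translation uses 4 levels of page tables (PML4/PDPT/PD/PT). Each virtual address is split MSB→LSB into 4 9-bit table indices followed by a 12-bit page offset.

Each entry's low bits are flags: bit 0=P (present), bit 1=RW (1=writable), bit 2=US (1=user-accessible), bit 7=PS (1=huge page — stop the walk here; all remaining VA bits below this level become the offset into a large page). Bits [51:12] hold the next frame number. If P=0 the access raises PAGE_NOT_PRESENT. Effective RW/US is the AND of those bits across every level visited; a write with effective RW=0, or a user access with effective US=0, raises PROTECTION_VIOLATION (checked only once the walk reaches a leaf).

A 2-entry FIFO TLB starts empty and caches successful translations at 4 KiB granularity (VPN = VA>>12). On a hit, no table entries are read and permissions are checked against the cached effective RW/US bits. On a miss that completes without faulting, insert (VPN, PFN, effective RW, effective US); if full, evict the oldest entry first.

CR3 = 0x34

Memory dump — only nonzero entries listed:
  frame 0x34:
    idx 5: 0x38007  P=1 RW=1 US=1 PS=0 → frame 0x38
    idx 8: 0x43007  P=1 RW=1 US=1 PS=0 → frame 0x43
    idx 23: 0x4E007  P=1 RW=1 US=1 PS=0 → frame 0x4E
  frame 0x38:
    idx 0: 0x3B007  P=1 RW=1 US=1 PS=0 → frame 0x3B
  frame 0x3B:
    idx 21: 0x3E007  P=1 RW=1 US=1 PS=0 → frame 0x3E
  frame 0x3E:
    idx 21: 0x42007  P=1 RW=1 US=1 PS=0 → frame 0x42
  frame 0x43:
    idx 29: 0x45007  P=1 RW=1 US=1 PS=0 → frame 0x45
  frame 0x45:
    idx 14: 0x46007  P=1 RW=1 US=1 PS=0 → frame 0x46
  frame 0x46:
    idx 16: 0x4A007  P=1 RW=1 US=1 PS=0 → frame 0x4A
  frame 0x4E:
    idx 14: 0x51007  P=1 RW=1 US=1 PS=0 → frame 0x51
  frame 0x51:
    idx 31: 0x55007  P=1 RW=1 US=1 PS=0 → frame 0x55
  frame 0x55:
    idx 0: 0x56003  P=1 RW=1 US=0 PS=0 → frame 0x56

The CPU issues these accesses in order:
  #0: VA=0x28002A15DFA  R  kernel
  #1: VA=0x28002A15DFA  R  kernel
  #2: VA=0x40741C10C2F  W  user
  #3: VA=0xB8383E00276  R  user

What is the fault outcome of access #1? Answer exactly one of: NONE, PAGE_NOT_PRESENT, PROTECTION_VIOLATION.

Trace:
#0 VA=0x28002A15DFA (r,kernel):
  lvl0: tbl 0x34, slot 5 ⇒ 0x38007 (P1/RW1/US1/PS0)
  lvl1: tbl 0x38, slot 0 ⇒ 0x3B007 (P1/RW1/US1/PS0)
  lvl2: tbl 0x3B, slot 21 ⇒ 0x3E007 (P1/RW1/US1/PS0)
  lvl3: tbl 0x3E, slot 21 ⇒ 0x42007 (P1/RW1/US1/PS0)
  ✓ 0x42DFA  — 4 lookups
#1 VA=0x28002A15DFA (r,kernel):
  TLB hit vpn=0x28002A15 → PA=0x42DFA
#2 VA=0x40741C10C2F (w,user):
  lvl0: tbl 0x34, slot 8 ⇒ 0x43007 (P1/RW1/US1/PS0)
  lvl1: tbl 0x43, slot 29 ⇒ 0x45007 (P1/RW1/US1/PS0)
  lvl2: tbl 0x45, slot 14 ⇒ 0x46007 (P1/RW1/US1/PS0)
  lvl3: tbl 0x46, slot 16 ⇒ 0x4A007 (P1/RW1/US1/PS0)
  ✓ 0x4AC2F  — 4 lookups
#3 VA=0xB8383E00276 (r,user):
  lvl0: tbl 0x34, slot 23 ⇒ 0x4E007 (P1/RW1/US1/PS0)
  lvl1: tbl 0x4E, slot 14 ⇒ 0x51007 (P1/RW1/US1/PS0)
  lvl2: tbl 0x51, slot 31 ⇒ 0x55007 (P1/RW1/US1/PS0)
  lvl3: tbl 0x55, slot 0 ⇒ 0x56003 (P1/RW1/US0/PS0)
  → PROTECTION_VIOLATION  (4 entries read)

Access #1 fault: NONE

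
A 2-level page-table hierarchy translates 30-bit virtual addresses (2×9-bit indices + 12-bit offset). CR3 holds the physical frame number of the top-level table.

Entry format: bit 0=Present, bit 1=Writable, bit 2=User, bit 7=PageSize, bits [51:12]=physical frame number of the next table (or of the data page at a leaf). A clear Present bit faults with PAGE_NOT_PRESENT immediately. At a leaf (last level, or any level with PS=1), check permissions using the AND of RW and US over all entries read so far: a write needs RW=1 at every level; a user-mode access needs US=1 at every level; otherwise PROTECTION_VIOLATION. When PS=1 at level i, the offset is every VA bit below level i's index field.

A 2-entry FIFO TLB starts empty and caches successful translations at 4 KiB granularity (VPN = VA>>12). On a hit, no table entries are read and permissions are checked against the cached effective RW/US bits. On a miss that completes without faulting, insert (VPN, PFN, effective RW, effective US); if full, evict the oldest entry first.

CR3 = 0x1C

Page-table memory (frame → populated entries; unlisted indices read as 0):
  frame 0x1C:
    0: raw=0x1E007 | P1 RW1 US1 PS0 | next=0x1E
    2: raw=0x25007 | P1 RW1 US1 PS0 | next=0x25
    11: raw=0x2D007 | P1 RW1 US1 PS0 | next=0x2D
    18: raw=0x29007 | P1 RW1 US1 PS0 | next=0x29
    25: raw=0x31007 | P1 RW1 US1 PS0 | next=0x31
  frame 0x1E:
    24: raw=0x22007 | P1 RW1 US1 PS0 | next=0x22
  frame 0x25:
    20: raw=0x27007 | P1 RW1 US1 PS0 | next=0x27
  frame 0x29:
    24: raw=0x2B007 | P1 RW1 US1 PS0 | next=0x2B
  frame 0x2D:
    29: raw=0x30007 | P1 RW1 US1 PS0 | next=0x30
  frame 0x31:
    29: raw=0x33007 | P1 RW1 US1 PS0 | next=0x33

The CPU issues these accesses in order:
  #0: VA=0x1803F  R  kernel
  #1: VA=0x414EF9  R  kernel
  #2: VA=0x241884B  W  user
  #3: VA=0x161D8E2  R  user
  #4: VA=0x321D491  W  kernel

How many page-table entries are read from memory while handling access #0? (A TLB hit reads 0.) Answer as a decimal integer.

Trace:
#0 VA=0x1803F (r,kernel):
  lvl0: tbl 0x1C, slot 0 ⇒ 0x1E007 (P1/RW1/US1/PS0)
  lvl1: tbl 0x1E, slot 24 ⇒ 0x22007 (P1/RW1/US1/PS0)
  ✓ 0x2203F  — 2 lookups
#1 VA=0x414EF9 (r,kernel):
  lvl0: tbl 0x1C, slot 2 ⇒ 0x25007 (P1/RW1/US1/PS0)
  lvl1: tbl 0x25, slot 20 ⇒ 0x27007 (P1/RW1/US1/PS0)
  ✓ 0x27EF9  — 2 lookups
#2 VA=0x241884B (w,user):
  lvl0: tbl 0x1C, slot 18 ⇒ 0x29007 (P1/RW1/US1/PS0)
  lvl1: tbl 0x29, slot 24 ⇒ 0x2B007 (P1/RW1/US1/PS0)
  ✓ 0x2B84B  — 2 lookups
#3 VA=0x161D8E2 (r,user):
  lvl0: tbl 0x1C, slot 11 ⇒ 0x2D007 (P1/RW1/US1/PS0)
  lvl1: tbl 0x2D, slot 29 ⇒ 0x30007 (P1/RW1/US1/PS0)
  ✓ 0x308E2  — 2 lookups
#4 VA=0x321D491 (w,kernel):
  lvl0: tbl 0x1C, slot 25 ⇒ 0x31007 (P1/RW1/US1/PS0)
  lvl1: tbl 0x31, slot 29 ⇒ 0x33007 (P1/RW1/US1/PS0)
  ✓ 0x33491  — 2 lookups

Entries read for #0: 2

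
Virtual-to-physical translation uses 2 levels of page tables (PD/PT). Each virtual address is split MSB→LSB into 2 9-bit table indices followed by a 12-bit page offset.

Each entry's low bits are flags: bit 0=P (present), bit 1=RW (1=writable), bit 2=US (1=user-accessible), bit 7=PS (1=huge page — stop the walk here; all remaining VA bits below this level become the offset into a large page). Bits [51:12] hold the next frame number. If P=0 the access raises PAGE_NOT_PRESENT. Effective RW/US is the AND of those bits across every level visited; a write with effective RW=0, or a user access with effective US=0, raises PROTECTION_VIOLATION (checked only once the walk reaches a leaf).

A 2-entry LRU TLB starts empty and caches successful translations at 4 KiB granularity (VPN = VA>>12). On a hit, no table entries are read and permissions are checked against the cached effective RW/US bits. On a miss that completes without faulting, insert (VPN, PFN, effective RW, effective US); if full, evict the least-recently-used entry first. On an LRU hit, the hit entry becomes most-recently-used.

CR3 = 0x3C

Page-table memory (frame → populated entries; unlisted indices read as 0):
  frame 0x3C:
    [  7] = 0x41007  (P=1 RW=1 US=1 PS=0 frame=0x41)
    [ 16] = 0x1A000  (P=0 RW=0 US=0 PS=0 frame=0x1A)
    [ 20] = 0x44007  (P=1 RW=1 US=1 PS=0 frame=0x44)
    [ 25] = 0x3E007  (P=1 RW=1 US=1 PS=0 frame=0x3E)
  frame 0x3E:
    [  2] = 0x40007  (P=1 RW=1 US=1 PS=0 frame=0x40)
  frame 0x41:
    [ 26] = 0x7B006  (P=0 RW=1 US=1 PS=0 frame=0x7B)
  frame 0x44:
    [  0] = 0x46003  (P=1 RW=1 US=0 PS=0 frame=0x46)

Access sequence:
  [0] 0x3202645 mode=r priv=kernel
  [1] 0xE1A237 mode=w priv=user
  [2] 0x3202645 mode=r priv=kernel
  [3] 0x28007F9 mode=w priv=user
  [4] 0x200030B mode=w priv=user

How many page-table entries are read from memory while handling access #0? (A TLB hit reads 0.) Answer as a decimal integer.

Per-access translation:
#0 VA=0x3202645 (r,kernel):
  lvl0: tbl 0x3C, slot 25 ⇒ 0x3E007 (P1/RW1/US1/PS0)
  lvl1: tbl 0x3E, slot 2 ⇒ 0x40007 (P1/RW1/US1/PS0)
  ✓ 0x40645  — 2 lookups
#1 VA=0xE1A237 (w,user):
  lvl0: tbl 0x3C, slot 7 ⇒ 0x41007 (P1/RW1/US1/PS0)
  lvl1: tbl 0x41, slot 26 ⇒ 0x7B006 (P0/RW1/US1/PS0)
  ✗ PAGE_NOT_PRESENT  [2 reads]
#2 VA=0x3202645 (r,kernel):
  TLB hit vpn=0x3202 → PA=0x40645
#3 VA=0x28007F9 (w,user):
  lvl0: tbl 0x3C, slot 20 ⇒ 0x44007 (P1/RW1/US1/PS0)
  lvl1: tbl 0x44, slot 0 ⇒ 0x46003 (P1/RW1/US0/PS0)
  ✗ PROTECTION_VIOLATION  [2 reads]
#4 VA=0x200030B (w,user):
  lvl0: tbl 0x3C, slot 16 ⇒ 0x1A000 (P0/RW0/US0/PS0)
  ✗ PAGE_NOT_PRESENT  [1 reads]

Entries read for #0: 2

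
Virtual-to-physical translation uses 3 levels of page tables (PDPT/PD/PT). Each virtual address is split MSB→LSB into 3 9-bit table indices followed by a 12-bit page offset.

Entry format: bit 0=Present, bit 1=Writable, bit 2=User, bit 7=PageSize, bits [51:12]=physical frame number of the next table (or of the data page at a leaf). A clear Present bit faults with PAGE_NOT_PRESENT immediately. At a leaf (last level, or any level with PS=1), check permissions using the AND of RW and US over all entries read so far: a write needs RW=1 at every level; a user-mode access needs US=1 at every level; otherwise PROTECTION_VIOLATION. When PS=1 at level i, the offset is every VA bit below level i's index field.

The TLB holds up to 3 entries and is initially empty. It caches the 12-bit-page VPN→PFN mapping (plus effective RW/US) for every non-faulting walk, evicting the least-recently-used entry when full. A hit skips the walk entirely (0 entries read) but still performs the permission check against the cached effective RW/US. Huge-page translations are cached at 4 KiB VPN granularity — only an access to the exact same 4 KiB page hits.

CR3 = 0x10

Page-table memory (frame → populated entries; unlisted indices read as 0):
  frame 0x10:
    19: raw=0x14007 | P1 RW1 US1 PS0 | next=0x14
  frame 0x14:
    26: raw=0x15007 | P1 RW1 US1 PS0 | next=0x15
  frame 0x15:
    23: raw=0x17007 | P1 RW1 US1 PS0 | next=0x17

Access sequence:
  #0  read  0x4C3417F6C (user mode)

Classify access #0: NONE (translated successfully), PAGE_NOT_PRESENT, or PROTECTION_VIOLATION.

Per-access translation:
#0 VA=0x4C3417F6C (r,user):
  L0 @0x10[19] → 0x14007  P=1,RW=1,US=1,PS=0
  L1 @0x14[26] → 0x15007  P=1,RW=1,US=1,PS=0
  L2 @0x15[23] → 0x17007  P=1,RW=1,US=1,PS=0
  → PA=0x17F6C  (3 entries read)

Access #0 fault: NONE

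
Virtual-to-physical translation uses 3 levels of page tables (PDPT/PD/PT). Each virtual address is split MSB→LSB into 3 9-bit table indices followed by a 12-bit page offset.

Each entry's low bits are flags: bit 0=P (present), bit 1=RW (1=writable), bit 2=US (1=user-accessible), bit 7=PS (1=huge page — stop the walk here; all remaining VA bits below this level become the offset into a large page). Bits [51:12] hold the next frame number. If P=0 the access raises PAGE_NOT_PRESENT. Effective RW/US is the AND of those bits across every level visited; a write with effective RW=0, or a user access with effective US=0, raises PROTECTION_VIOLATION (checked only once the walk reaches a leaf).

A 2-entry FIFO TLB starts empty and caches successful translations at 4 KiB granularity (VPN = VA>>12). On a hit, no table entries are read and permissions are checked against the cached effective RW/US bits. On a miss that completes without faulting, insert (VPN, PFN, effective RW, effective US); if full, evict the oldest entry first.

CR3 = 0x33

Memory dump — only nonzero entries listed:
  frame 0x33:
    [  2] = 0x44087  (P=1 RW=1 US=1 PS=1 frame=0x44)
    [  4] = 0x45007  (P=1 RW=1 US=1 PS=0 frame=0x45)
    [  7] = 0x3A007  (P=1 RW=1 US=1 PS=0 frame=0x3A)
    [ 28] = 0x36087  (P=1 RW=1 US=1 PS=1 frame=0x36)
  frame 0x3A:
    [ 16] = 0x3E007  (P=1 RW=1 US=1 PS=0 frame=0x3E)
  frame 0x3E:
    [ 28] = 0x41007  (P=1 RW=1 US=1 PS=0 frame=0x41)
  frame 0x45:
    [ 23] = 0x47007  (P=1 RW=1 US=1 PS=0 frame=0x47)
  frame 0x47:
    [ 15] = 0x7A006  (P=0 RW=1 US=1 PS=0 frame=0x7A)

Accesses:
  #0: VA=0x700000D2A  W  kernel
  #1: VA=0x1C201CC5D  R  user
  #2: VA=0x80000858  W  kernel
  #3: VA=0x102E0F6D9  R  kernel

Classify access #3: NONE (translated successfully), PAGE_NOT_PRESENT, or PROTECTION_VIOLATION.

Walk each access:
#0 VA=0x700000D2A (w,kernel):
  lvl0: tbl 0x33, slot 28 ⇒ 0x36087 (P1/RW1/US1/PS1)
  → PA=0x36D2A (huge @L0)  (1 entries read)
#1 VA=0x1C201CC5D (r,user):
  lvl0: tbl 0x33, slot 7 ⇒ 0x3A007 (P1/RW1/US1/PS0)
  lvl1: tbl 0x3A, slot 16 ⇒ 0x3E007 (P1/RW1/US1/PS0)
  lvl2: tbl 0x3E, slot 28 ⇒ 0x41007 (P1/RW1/US1/PS0)
  → PA=0x41C5D  (3 entries read)
#2 VA=0x80000858 (w,kernel):
  lvl0: tbl 0x33, slot 2 ⇒ 0x44087 (P1/RW1/US1/PS1)
  → PA=0x44858 (huge @L0)  (1 entries read)
#3 VA=0x102E0F6D9 (r,kernel):
  lvl0: tbl 0x33, slot 4 ⇒ 0x45007 (P1/RW1/US1/PS0)
  lvl1: tbl 0x45, slot 23 ⇒ 0x47007 (P1/RW1/US1/PS0)
  lvl2: tbl 0x47, slot 15 ⇒ 0x7A006 (P0/RW1/US1/PS0)
  ⇒ fault: PAGE_NOT_PRESENT  — 3 lookups

Access #3 fault: PAGE_NOT_PRESENT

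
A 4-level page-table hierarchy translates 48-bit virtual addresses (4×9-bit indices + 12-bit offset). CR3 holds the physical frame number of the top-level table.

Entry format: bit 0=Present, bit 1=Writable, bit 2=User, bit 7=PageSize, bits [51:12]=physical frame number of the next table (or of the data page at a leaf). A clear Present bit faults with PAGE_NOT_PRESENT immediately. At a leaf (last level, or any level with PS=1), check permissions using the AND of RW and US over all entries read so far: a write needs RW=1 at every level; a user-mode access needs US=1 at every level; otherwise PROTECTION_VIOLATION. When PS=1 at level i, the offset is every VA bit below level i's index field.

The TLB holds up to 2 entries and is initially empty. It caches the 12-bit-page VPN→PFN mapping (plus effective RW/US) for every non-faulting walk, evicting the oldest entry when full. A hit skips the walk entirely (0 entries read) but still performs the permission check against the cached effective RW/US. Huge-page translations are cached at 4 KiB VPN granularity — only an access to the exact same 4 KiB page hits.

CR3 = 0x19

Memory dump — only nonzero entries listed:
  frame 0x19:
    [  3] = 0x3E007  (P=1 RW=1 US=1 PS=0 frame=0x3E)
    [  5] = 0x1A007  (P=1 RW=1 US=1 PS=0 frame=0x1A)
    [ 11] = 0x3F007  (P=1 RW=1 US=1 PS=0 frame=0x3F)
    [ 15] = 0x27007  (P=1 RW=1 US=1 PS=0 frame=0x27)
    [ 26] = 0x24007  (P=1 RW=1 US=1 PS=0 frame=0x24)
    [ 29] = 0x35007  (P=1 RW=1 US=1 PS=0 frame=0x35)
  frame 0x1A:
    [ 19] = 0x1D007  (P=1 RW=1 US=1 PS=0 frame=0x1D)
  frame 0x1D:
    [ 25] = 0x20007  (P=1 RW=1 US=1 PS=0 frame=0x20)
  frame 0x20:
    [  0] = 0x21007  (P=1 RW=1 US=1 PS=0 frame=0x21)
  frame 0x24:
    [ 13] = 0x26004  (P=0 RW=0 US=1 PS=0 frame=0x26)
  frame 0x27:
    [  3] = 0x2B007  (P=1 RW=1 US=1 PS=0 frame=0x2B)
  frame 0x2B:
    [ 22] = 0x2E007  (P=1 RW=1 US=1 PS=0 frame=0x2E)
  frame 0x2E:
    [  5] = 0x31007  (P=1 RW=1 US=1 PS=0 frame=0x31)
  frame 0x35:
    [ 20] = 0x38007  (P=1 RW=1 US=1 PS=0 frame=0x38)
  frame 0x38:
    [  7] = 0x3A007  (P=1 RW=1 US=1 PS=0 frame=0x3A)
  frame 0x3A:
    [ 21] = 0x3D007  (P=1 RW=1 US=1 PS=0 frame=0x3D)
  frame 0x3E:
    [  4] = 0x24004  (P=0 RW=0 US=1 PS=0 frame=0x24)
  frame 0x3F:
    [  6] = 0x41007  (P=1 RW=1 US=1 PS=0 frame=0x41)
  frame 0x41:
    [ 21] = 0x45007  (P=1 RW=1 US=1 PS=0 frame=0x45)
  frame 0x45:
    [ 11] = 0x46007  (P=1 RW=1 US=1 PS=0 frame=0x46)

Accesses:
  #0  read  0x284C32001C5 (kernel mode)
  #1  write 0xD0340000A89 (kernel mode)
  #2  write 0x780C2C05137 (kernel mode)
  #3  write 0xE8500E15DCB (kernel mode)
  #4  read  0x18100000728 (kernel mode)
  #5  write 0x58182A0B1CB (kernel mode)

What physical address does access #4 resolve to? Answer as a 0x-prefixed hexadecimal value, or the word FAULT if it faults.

Per-access translation:
#0 VA=0x284C32001C5 (r,kernel):
  L0 @0x19[5] → 0x1A007  P=1,RW=1,US=1,PS=0
  L1 @0x1A[19] → 0x1D007  P=1,RW=1,US=1,PS=0
  L2 @0x1D[25] → 0x20007  P=1,RW=1,US=1,PS=0
  L3 @0x20[0] → 0x21007  P=1,RW=1,US=1,PS=0
  → PA=0x211C5  (4 entries read)
#1 VA=0xD0340000A89 (w,kernel):
  L0 @0x19[26] → 0x24007  P=1,RW=1,US=1,PS=0
  L1 @0x24[13] → 0x26004  P=0,RW=0,US=1,PS=0
  ✗ PAGE_NOT_PRESENT  [2 reads]
#2 VA=0x780C2C05137 (w,kernel):
  L0 @0x19[15] → 0x27007  P=1,RW=1,US=1,PS=0
  L1 @0x27[3] → 0x2B007  P=1,RW=1,US=1,PS=0
  L2 @0x2B[22] → 0x2E007  P=1,RW=1,US=1,PS=0
  L3 @0x2E[5] → 0x31007  P=1,RW=1,US=1,PS=0
  → PA=0x31137  (4 entries read)
#3 VA=0xE8500E15DCB (w,kernel):
  L0 @0x19[29] → 0x35007  P=1,RW=1,US=1,PS=0
  L1 @0x35[20] → 0x38007  P=1,RW=1,US=1,PS=0
  L2 @0x38[7] → 0x3A007  P=1,RW=1,US=1,PS=0
  L3 @0x3A[21] → 0x3D007  P=1,RW=1,US=1,PS=0
  → PA=0x3DDCB  (4 entries read)
#4 VA=0x18100000728 (r,kernel):
  L0 @0x19[3] → 0x3E007  P=1,RW=1,US=1,PS=0
  L1 @0x3E[4] → 0x24004  P=0,RW=0,US=1,PS=0
  ✗ PAGE_NOT_PRESENT  [2 reads]
#5 VA=0x58182A0B1CB (w,kernel):
  L0 @0x19[11] → 0x3F007  P=1,RW=1,US=1,PS=0
  L1 @0x3F[6] → 0x41007  P=1,RW=1,US=1,PS=0
  L2 @0x41[21] → 0x45007  P=1,RW=1,US=1,PS=0
  L3 @0x45[11] → 0x46007  P=1,RW=1,US=1,PS=0
  → PA=0x461CB  (4 entries read)

Access #4 PA: FAULT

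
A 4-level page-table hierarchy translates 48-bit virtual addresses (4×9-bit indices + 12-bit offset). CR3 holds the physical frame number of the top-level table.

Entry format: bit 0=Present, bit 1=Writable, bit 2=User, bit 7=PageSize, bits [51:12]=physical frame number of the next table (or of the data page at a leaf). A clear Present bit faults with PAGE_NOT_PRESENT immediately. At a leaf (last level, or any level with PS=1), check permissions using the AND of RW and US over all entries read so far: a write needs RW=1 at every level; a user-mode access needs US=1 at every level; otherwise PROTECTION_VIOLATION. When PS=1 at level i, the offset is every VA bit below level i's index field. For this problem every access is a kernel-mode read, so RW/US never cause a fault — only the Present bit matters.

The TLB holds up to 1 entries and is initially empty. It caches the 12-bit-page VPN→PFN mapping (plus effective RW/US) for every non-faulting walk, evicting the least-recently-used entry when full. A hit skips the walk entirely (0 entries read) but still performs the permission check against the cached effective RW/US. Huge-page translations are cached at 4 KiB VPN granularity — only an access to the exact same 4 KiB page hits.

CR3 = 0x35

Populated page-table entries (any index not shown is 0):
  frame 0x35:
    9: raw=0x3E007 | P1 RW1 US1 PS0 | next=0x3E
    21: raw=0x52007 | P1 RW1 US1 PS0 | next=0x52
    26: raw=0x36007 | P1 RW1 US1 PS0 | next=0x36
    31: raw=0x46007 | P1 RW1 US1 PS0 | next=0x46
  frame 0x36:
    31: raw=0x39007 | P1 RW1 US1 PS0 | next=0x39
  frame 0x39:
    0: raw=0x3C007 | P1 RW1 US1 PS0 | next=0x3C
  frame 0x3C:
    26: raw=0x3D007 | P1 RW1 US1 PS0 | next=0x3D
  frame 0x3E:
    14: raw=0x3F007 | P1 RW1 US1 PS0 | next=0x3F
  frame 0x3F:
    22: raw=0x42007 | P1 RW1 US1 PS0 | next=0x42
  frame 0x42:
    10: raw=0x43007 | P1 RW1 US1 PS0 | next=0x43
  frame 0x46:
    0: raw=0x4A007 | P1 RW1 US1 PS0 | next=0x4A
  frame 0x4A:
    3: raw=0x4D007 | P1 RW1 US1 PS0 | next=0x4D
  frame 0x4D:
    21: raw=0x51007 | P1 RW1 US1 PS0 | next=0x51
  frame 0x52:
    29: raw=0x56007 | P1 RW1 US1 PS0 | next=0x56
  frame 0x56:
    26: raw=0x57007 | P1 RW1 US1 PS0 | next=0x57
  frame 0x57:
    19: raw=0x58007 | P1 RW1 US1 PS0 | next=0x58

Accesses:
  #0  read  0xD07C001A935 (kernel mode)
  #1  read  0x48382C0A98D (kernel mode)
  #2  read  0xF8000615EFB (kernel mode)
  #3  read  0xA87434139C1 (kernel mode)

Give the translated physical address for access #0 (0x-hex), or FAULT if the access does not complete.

Walk each access:
#0 VA=0xD07C001A935 (r,kernel):
  lvl0: tbl 0x35, slot 26 ⇒ 0x36007 (P1/RW1/US1/PS0)
  lvl1: tbl 0x36, slot 31 ⇒ 0x39007 (P1/RW1/US1/PS0)
  lvl2: tbl 0x39, slot 0 ⇒ 0x3C007 (P1/RW1/US1/PS0)
  lvl3: tbl 0x3C, slot 26 ⇒ 0x3D007 (P1/RW1/US1/PS0)
  → PA=0x3D935  (4 entries read)
#1 VA=0x48382C0A98D (r,kernel):
  lvl0: tbl 0x35, slot 9 ⇒ 0x3E007 (P1/RW1/US1/PS0)
  lvl1: tbl 0x3E, slot 14 ⇒ 0x3F007 (P1/RW1/US1/PS0)
  lvl2: tbl 0x3F, slot 22 ⇒ 0x42007 (P1/RW1/US1/PS0)
  lvl3: tbl 0x42, slot 10 ⇒ 0x43007 (P1/RW1/US1/PS0)
  → PA=0x4398D  (4 entries read)
#2 VA=0xF8000615EFB (r,kernel):
  lvl0: tbl 0x35, slot 31 ⇒ 0x46007 (P1/RW1/US1/PS0)
  lvl1: tbl 0x46, slot 0 ⇒ 0x4A007 (P1/RW1/US1/PS0)
  lvl2: tbl 0x4A, slot 3 ⇒ 0x4D007 (P1/RW1/US1/PS0)
  lvl3: tbl 0x4D, slot 21 ⇒ 0x51007 (P1/RW1/US1/PS0)
  → PA=0x51EFB  (4 entries read)
#3 VA=0xA87434139C1 (r,kernel):
  lvl0: tbl 0x35, slot 21 ⇒ 0x52007 (P1/RW1/US1/PS0)
  lvl1: tbl 0x52, slot 29 ⇒ 0x56007 (P1/RW1/US1/PS0)
  lvl2: tbl 0x56, slot 26 ⇒ 0x57007 (P1/RW1/US1/PS0)
  lvl3: tbl 0x57, slot 19 ⇒ 0x58007 (P1/RW1/US1/PS0)
  → PA=0x589C1  (4 entries read)

Access #0 PA: 0x3D935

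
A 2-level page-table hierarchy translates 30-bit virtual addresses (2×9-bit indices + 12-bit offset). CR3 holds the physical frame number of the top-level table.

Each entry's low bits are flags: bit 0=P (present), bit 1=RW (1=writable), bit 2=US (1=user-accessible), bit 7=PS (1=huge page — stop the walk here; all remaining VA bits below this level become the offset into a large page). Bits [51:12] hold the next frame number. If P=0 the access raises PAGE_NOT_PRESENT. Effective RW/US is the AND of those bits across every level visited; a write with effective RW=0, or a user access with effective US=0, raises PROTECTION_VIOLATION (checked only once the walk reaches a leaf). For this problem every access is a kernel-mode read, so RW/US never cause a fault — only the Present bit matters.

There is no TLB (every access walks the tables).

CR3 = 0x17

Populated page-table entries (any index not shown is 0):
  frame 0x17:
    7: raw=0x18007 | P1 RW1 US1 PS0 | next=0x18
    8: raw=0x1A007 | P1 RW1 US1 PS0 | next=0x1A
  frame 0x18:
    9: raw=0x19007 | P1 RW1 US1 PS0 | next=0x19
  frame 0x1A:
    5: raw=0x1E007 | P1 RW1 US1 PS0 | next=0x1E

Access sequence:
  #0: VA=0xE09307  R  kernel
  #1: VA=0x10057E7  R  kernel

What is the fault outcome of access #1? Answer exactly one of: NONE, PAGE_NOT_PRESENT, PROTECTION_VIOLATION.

Per-access translation:
#0 VA=0xE09307 (r,kernel):
  [0] read 0x17 idx=7: raw=0x18007 flags P=1 W=1 U=1 S=0
  [1] read 0x18 idx=9: raw=0x19007 flags P=1 W=1 U=1 S=0
  ✓ 0x19307  — 2 lookups
#1 VA=0x10057E7 (r,kernel):
  [0] read 0x17 idx=8: raw=0x1A007 flags P=1 W=1 U=1 S=0
  [1] read 0x1A idx=5: raw=0x1E007 flags P=1 W=1 U=1 S=0
  ✓ 0x1E7E7  — 2 lookups

Access #1 fault: NONE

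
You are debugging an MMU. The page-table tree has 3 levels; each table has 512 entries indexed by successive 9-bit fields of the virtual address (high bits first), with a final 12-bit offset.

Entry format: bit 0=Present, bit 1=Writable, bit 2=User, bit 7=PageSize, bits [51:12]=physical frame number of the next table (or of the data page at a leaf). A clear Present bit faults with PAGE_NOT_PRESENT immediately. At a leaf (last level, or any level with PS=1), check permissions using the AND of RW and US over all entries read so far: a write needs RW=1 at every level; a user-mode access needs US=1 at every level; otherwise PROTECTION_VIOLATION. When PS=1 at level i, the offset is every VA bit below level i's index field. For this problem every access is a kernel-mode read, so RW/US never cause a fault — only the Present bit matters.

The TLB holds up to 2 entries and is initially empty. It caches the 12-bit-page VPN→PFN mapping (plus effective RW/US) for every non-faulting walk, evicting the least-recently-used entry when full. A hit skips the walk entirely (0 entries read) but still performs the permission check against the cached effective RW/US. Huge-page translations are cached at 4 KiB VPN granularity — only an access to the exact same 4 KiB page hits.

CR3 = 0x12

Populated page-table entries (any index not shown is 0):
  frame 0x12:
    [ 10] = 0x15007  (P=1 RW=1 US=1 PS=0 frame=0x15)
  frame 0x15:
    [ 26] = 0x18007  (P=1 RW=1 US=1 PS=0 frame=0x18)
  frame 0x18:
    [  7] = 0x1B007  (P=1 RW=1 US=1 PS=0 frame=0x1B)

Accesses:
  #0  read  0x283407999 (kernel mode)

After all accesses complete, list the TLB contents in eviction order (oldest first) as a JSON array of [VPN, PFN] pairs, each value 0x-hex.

Per-access translation:
#0 VA=0x283407999 (r,kernel):
  L0: frame=0x12 idx=10 entry=0x15007 [P=1 RW=1 US=1 PS=0]
  L1: frame=0x15 idx=26 entry=0x18007 [P=1 RW=1 US=1 PS=0]
  L2: frame=0x18 idx=7 entry=0x1B007 [P=1 RW=1 US=1 PS=0]
  ⇒ phys 0x1B999  [3 reads]

TLB: [["0x283407", "0x1B"]]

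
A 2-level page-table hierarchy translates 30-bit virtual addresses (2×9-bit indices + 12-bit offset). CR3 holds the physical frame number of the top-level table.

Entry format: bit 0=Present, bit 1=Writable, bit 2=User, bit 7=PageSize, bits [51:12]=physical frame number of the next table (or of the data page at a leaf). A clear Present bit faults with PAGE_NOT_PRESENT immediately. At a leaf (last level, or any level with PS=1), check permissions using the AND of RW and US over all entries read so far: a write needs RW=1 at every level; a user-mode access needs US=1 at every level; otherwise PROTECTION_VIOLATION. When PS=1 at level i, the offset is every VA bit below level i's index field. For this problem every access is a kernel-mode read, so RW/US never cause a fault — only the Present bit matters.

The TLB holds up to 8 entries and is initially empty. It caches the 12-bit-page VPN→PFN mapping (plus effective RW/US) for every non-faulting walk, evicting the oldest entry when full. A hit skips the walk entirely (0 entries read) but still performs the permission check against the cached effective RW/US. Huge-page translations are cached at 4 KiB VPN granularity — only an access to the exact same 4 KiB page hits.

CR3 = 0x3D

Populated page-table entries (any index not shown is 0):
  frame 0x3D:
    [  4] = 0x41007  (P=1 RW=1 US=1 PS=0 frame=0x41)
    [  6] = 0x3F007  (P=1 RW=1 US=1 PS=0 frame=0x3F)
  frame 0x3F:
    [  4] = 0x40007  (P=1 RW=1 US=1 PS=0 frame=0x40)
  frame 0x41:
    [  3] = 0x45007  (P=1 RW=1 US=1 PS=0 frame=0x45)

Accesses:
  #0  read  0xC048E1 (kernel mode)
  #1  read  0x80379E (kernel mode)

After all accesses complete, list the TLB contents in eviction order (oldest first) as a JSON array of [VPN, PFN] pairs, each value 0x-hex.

Walk each access:
#0 VA=0xC048E1 (r,kernel):
  [0] read 0x3D idx=6: raw=0x3F007 flags P=1 W=1 U=1 S=0
  [1] read 0x3F idx=4: raw=0x40007 flags P=1 W=1 U=1 S=0
  ✓ 0x408E1  — 2 lookups
#1 VA=0x80379E (r,kernel):
  [0] read 0x3D idx=4: raw=0x41007 flags P=1 W=1 U=1 S=0
  [1] read 0x41 idx=3: raw=0x45007 flags P=1 W=1 U=1 S=0
  ✓ 0x4579E  — 2 lookups

TLB: [["0xC04", "0x40"], ["0x803", "0x45"]]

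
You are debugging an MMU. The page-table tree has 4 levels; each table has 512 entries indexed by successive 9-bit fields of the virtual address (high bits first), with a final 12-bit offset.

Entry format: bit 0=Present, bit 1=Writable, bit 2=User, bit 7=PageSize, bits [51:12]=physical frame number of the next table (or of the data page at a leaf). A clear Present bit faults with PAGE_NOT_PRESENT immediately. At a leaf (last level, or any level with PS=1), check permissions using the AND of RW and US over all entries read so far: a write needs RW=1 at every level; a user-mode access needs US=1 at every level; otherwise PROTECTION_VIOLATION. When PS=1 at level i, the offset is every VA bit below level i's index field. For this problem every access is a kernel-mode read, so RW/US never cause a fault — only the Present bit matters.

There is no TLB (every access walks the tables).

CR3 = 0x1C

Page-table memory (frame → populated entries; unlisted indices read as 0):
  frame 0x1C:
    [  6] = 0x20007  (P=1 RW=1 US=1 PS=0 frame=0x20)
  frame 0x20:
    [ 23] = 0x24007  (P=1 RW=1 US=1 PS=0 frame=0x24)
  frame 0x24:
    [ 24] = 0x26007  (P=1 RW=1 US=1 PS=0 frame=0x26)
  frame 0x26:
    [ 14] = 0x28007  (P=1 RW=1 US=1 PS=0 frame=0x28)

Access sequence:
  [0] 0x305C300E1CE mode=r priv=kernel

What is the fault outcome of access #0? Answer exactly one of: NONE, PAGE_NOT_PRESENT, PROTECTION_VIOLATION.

Walk each access:
#0 VA=0x305C300E1CE (r,kernel):
  [0] read 0x1C idx=6: raw=0x20007 flags P=1 W=1 U=1 S=0
  [1] read 0x20 idx=23: raw=0x24007 flags P=1 W=1 U=1 S=0
  [2] read 0x24 idx=24: raw=0x26007 flags P=1 W=1 U=1 S=0
  [3] read 0x26 idx=14: raw=0x28007 flags P=1 W=1 U=1 S=0
  ⇒ phys 0x281CE  [4 reads]

Access #0 fault: NONE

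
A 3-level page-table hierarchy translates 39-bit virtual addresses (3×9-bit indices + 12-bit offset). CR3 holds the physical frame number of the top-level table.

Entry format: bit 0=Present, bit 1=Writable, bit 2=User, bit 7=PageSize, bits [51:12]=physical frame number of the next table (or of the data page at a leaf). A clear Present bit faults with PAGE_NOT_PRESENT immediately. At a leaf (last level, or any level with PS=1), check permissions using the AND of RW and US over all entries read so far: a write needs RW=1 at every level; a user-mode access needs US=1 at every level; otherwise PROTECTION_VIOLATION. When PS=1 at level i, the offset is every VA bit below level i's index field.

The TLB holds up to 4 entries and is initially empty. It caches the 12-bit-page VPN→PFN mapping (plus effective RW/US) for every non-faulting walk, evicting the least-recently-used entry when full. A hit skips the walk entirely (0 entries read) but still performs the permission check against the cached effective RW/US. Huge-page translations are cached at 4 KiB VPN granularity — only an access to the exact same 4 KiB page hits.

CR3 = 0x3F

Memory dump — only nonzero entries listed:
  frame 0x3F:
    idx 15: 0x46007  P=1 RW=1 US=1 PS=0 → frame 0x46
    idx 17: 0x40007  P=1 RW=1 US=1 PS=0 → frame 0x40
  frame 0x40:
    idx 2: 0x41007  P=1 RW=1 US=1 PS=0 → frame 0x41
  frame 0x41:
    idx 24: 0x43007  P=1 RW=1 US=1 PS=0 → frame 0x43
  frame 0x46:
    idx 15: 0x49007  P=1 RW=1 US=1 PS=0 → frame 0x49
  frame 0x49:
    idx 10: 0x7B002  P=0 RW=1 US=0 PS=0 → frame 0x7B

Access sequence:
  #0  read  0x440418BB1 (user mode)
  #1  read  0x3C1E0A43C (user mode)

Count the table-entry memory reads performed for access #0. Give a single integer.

Per-access translation:
#0 VA=0x440418BB1 (r,user):
  L0 @0x3F[17] → 0x40007  P=1,RW=1,US=1,PS=0
  L1 @0x40[2] → 0x41007  P=1,RW=1,US=1,PS=0
  L2 @0x41[24] → 0x43007  P=1,RW=1,US=1,PS=0
  → PA=0x43BB1  (3 entries read)
#1 VA=0x3C1E0A43C (r,user):
  L0 @0x3F[15] → 0x46007  P=1,RW=1,US=1,PS=0
  L1 @0x46[15] → 0x49007  P=1,RW=1,US=1,PS=0
  L2 @0x49[10] → 0x7B002  P=0,RW=1,US=0,PS=0
  ✗ PAGE_NOT_PRESENT  [3 reads]

Entries read for #0: 3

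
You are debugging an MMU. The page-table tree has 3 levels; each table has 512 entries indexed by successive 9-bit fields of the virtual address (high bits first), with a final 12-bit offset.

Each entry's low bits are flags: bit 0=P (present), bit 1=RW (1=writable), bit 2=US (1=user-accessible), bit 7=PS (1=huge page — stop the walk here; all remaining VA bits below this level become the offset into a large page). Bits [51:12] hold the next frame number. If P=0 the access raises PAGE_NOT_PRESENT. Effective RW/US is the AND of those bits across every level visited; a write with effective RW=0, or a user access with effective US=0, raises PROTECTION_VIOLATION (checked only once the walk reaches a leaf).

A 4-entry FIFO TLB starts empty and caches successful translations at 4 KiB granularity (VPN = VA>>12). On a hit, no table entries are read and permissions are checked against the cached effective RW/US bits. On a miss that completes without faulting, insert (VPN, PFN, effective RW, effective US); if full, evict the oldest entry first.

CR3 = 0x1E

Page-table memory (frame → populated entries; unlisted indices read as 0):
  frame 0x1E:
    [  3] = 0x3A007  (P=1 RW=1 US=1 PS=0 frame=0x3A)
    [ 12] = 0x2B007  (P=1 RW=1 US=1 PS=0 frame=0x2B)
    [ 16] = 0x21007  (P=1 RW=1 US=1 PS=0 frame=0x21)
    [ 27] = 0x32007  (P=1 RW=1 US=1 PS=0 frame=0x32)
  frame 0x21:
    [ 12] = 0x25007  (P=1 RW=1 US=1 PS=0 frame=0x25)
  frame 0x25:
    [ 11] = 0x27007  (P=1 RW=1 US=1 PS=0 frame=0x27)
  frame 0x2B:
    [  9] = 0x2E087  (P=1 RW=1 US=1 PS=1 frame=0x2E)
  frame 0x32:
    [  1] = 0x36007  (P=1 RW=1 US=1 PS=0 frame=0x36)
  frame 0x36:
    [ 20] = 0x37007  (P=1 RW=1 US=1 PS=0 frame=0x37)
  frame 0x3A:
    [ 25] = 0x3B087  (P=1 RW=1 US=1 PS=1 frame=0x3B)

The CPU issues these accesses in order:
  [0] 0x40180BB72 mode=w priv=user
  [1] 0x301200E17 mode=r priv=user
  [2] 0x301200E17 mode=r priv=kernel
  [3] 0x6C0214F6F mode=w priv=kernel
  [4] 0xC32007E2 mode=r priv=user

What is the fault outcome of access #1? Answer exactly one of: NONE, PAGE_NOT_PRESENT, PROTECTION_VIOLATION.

Walk each access:
#0 VA=0x40180BB72 (w,user):
  lvl0: tbl 0x1E, slot 16 ⇒ 0x21007 (P1/RW1/US1/PS0)
  lvl1: tbl 0x21, slot 12 ⇒ 0x25007 (P1/RW1/US1/PS0)
  lvl2: tbl 0x25, slot 11 ⇒ 0x27007 (P1/RW1/US1/PS0)
  ✓ 0x27B72  — 3 lookups
#1 VA=0x301200E17 (r,user):
  lvl0: tbl 0x1E, slot 12 ⇒ 0x2B007 (P1/RW1/US1/PS0)
  lvl1: tbl 0x2B, slot 9 ⇒ 0x2E087 (P1/RW1/US1/PS1)
  ✓ 0x2EE17 (huge @L1)  — 2 lookups
#2 VA=0x301200E17 (r,kernel):
  TLB hit vpn=0x301200 → PA=0x2EE17
#3 VA=0x6C0214F6F (w,kernel):
  lvl0: tbl 0x1E, slot 27 ⇒ 0x32007 (P1/RW1/US1/PS0)
  lvl1: tbl 0x32, slot 1 ⇒ 0x36007 (P1/RW1/US1/PS0)
  lvl2: tbl 0x36, slot 20 ⇒ 0x37007 (P1/RW1/US1/PS0)
  ✓ 0x37F6F  — 3 lookups
#4 VA=0xC32007E2 (r,user):
  lvl0: tbl 0x1E, slot 3 ⇒ 0x3A007 (P1/RW1/US1/PS0)
  lvl1: tbl 0x3A, slot 25 ⇒ 0x3B087 (P1/RW1/US1/PS1)
  ✓ 0x3B7E2 (huge @L1)  — 2 lookups

Access #1 fault: NONE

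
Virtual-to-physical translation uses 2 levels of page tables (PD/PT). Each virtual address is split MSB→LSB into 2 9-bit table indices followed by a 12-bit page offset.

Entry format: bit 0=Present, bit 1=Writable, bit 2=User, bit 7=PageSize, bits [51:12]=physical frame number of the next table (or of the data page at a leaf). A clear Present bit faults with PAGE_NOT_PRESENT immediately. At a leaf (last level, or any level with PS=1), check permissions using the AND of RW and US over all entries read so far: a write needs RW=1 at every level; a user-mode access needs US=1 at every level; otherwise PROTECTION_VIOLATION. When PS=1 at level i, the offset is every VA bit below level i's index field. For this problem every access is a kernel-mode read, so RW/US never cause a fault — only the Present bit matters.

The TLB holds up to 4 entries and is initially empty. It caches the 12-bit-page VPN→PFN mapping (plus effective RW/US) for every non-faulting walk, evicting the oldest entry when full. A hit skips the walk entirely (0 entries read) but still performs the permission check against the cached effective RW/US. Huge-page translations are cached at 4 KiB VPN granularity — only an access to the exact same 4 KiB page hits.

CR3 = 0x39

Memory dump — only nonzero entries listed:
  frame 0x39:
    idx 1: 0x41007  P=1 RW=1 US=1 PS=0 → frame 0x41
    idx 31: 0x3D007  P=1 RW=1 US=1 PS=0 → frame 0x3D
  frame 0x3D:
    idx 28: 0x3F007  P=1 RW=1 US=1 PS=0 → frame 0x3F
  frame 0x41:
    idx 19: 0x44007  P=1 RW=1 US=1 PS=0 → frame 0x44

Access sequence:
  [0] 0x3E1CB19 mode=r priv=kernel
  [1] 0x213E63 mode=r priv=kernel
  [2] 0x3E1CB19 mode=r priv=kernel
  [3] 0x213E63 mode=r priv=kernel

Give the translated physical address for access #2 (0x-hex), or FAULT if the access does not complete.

Per-access translation:
#0 VA=0x3E1CB19 (r,kernel):
  lvl0: tbl 0x39, slot 31 ⇒ 0x3D007 (P1/RW1/US1/PS0)
  lvl1: tbl 0x3D, slot 28 ⇒ 0x3F007 (P1/RW1/US1/PS0)
  ⇒ phys 0x3FB19  [2 reads]
#1 VA=0x213E63 (r,kernel):
  lvl0: tbl 0x39, slot 1 ⇒ 0x41007 (P1/RW1/US1/PS0)
  lvl1: tbl 0x41, slot 19 ⇒ 0x44007 (P1/RW1/US1/PS0)
  ⇒ phys 0x44E63  [2 reads]
#2 VA=0x3E1CB19 (r,kernel):
  TLB hit vpn=0x3E1C → PA=0x3FB19
#3 VA=0x213E63 (r,kernel):
  TLB hit vpn=0x213 → PA=0x44E63

Access #2 PA: 0x3FB19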